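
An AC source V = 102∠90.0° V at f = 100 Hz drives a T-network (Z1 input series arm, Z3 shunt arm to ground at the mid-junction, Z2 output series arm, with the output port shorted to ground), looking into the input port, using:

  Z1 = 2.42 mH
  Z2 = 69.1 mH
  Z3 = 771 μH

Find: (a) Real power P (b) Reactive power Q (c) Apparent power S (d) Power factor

Step 1 — Angular frequency: ω = 2π·f = 2π·100 = 628.3 rad/s.
Step 2 — Component impedances:
  Z1: Z = jωL = j·628.3·0.00242 = 0 + j1.521 Ω
  Z2: Z = jωL = j·628.3·0.0691 = 0 + j43.42 Ω
  Z3: Z = jωL = j·628.3·0.000771 = 0 + j0.4844 Ω
Step 3 — With the output port shorted to ground, the output series arm Z2 runs from the junction to ground; the shunt arm Z3 also runs from the junction to ground. They appear in parallel: Z3 || Z2 = 0 + j0.4791 Ω.
Step 4 — Series with input arm Z1: Z_in = Z1 + (Z3 || Z2) = 0 + j2 Ω = 2∠90.0° Ω.
Step 5 — Source phasor: V = 102∠90.0° V = 0 + j102 V.
Step 6 — Current: I = V / Z = 51.01 A = 51.01∠-0.0° A.
Step 7 — Complex power: S = V·I* = 0 + j5203 VA.
Step 8 — Real power: P = Re(S) = 0 W.
Step 9 — Reactive power: Q = Im(S) = 5203 VAR.
Step 10 — Apparent power: |S| = 5203 VA.
Step 11 — Power factor: PF = P/|S| = 0 (lagging).

(a) P = 0 W  (b) Q = 5203 VAR  (c) S = 5203 VA  (d) PF = 0 (lagging)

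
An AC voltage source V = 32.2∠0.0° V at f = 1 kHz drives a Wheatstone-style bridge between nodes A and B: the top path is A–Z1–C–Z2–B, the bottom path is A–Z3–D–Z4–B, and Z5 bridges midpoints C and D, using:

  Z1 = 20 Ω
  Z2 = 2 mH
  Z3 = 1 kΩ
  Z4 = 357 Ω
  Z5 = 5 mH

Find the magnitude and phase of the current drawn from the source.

Step 1 — Angular frequency: ω = 2π·f = 2π·1000 = 6283 rad/s.
Step 2 — Component impedances:
  Z1: Z = R = 20 Ω
  Z2: Z = jωL = j·6283·0.002 = 0 + j12.57 Ω
  Z3: Z = R = 1000 Ω
  Z4: Z = R = 357 Ω
  Z5: Z = jωL = j·6283·0.005 = 0 + j31.42 Ω
Step 3 — Bridge requires nodal analysis (the Z5 bridge couples midpoints C and D, so the two paths cannot be reduced to a simple series/parallel combination). Setting node B to ground and injecting 1 A at node A, the 3-node admittance system at A, C, D solves to V_A = Z_AB = 20.09 + j12.52 Ω = 23.67∠31.9° Ω.
Step 4 — Source phasor: V = 32.2∠0.0° V = 32.2 V.
Step 5 — Ohm's law: I = V / Z_total = (32.2) / (20.09 + j12.52) = 1.155 - j0.7196 A.
Step 6 — Convert to polar: |I| = 1.36 A, ∠I = -31.9°.

I = 1.36∠-31.9° A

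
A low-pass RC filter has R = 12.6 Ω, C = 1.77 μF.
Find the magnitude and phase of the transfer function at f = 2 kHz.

Step 1 — Angular frequency: ω = 2π·2000 = 1.257e+04 rad/s.
Step 2 — Transfer function: H(jω) = 1/(1 + jωRC).
Step 3 — Denominator: 1 + jωRC = 1 + j·1.257e+04·12.6·1.77e-06 = 1 + j0.2803.
Step 4 — H = 0.9272 - j0.2598.
Step 5 — Magnitude: |H| = 0.9629 (-0.3 dB); phase: φ = -15.7°.

|H| = 0.9629 (-0.3 dB), φ = -15.7°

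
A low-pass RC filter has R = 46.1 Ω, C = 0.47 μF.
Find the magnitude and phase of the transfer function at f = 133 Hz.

Step 1 — Angular frequency: ω = 2π·133 = 835.7 rad/s.
Step 2 — Transfer function: H(jω) = 1/(1 + jωRC).
Step 3 — Denominator: 1 + jωRC = 1 + j·835.7·46.1·4.7e-07 = 1 + j0.01811.
Step 4 — H = 0.9997 - j0.0181.
Step 5 — Magnitude: |H| = 0.9998 (-0.0 dB); phase: φ = -1.0°.

|H| = 0.9998 (-0.0 dB), φ = -1.0°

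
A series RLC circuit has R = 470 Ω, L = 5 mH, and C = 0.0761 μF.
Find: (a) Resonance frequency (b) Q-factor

Step 1 — Resonance condition Im(Z)=0 gives ω₀ = 1/√(LC).
Step 2 — ω₀ = 1/√(0.005·7.61e-08) = 5.127e+04 rad/s.
Step 3 — f₀ = ω₀/(2π) = 8159 Hz.
Step 4 — Series Q: Q = ω₀L/R = 5.127e+04·0.005/470 = 0.5454.

(a) f₀ = 8159 Hz  (b) Q = 0.5454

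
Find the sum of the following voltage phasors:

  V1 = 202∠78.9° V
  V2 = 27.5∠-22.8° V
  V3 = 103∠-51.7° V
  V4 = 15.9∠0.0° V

Step 1 — Convert each phasor to rectangular form:
  V1 = 202·(cos(78.9°) + j·sin(78.9°)) = 38.89 + j198.2 V
  V2 = 27.5·(cos(-22.8°) + j·sin(-22.8°)) = 25.35 - j10.66 V
  V3 = 103·(cos(-51.7°) + j·sin(-51.7°)) = 63.84 - j80.83 V
  V4 = 15.9·(cos(0.0°) + j·sin(0.0°)) = 15.9 V
Step 2 — Sum components: V_total = 144 + j106.7 V.
Step 3 — Convert to polar: |V_total| = 179.2 V, ∠V_total = 36.5°.

V_total = 179.2∠36.5° V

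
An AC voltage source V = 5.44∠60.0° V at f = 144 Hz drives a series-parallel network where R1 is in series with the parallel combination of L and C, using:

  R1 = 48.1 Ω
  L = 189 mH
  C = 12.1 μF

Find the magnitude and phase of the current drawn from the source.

Step 1 — Angular frequency: ω = 2π·f = 2π·144 = 904.8 rad/s.
Step 2 — Component impedances:
  R1: Z = R = 48.1 Ω
  L: Z = jωL = j·904.8·0.189 = 0 + j171 Ω
  C: Z = 1/(jωC) = -j/(ω·C) = 0 - j91.34 Ω
Step 3 — Parallel branch: L || C = 1/(1/L + 1/C) = 0 - j196.1 Ω.
Step 4 — Series with R1: Z_total = R1 + (L || C) = 48.1 - j196.1 Ω = 201.9∠-76.2° Ω.
Step 5 — Source phasor: V = 5.44∠60.0° V = 2.72 + j4.711 V.
Step 6 — Ohm's law: I = V / Z_total = (2.72 + j4.711) / (48.1 - j196.1) = -0.01945 + j0.01864 A.
Step 7 — Convert to polar: |I| = 0.02694 A, ∠I = 136.2°.

I = 0.02694∠136.2° A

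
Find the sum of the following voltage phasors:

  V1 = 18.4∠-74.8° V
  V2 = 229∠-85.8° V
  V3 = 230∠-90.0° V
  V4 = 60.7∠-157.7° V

Step 1 — Convert each phasor to rectangular form:
  V1 = 18.4·(cos(-74.8°) + j·sin(-74.8°)) = 4.824 - j17.76 V
  V2 = 229·(cos(-85.8°) + j·sin(-85.8°)) = 16.77 - j228.4 V
  V3 = 230·(cos(-90.0°) + j·sin(-90.0°)) = 0 - j230 V
  V4 = 60.7·(cos(-157.7°) + j·sin(-157.7°)) = -56.16 - j23.03 V
Step 2 — Sum components: V_total = -34.56 - j499.2 V.
Step 3 — Convert to polar: |V_total| = 500.4 V, ∠V_total = -94.0°.

V_total = 500.4∠-94.0° V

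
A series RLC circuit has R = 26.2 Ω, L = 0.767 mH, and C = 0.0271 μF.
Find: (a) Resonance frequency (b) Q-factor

Step 1 — Resonance condition Im(Z)=0 gives ω₀ = 1/√(LC).
Step 2 — ω₀ = 1/√(0.000767·2.71e-08) = 2.193e+05 rad/s.
Step 3 — f₀ = ω₀/(2π) = 3.491e+04 Hz.
Step 4 — Series Q: Q = ω₀L/R = 2.193e+05·0.000767/26.2 = 6.421.

(a) f₀ = 3.491e+04 Hz  (b) Q = 6.421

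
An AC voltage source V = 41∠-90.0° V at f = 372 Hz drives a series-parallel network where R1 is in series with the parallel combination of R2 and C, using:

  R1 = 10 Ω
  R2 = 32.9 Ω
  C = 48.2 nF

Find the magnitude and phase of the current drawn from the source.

Step 1 — Angular frequency: ω = 2π·f = 2π·372 = 2337 rad/s.
Step 2 — Component impedances:
  R1: Z = R = 10 Ω
  R2: Z = R = 32.9 Ω
  C: Z = 1/(jωC) = -j/(ω·C) = 0 - j8876 Ω
Step 3 — Parallel branch: R2 || C = 1/(1/R2 + 1/C) = 32.9 - j0.1219 Ω.
Step 4 — Series with R1: Z_total = R1 + (R2 || C) = 42.9 - j0.1219 Ω = 42.9∠-0.2° Ω.
Step 5 — Source phasor: V = 41∠-90.0° V = 0 - j41 V.
Step 6 — Ohm's law: I = V / Z_total = (0 - j41) / (42.9 - j0.1219) = 0.002717 - j0.9557 A.
Step 7 — Convert to polar: |I| = 0.9557 A, ∠I = -89.8°.

I = 0.9557∠-89.8° A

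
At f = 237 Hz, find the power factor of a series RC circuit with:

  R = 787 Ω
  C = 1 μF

Step 1 — Angular frequency: ω = 2π·f = 2π·237 = 1489 rad/s.
Step 2 — Component impedances:
  R: Z = R = 787 Ω
  C: Z = 1/(jωC) = -j/(ω·C) = 0 - j671.5 Ω
Step 3 — Series combination: Z_total = R + C = 787 - j671.5 Ω = 1035∠-40.5° Ω.
Step 4 — Power factor: PF = cos(φ) = Re(Z)/|Z| = 787/1034.6 = 0.7607.
Step 5 — Type: Im(Z) = -671.5 ⇒ leading (phase φ = -40.5°).

PF = 0.7607 (leading, φ = -40.5°)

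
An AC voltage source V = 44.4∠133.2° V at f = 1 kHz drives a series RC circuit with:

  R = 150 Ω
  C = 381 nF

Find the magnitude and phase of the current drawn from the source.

Step 1 — Angular frequency: ω = 2π·f = 2π·1000 = 6283 rad/s.
Step 2 — Component impedances:
  R: Z = R = 150 Ω
  C: Z = 1/(jωC) = -j/(ω·C) = 0 - j417.7 Ω
Step 3 — Series combination: Z_total = R + C = 150 - j417.7 Ω = 443.8∠-70.2° Ω.
Step 4 — Source phasor: V = 44.4∠133.2° V = -30.39 + j32.37 V.
Step 5 — Ohm's law: I = V / Z_total = (-30.39 + j32.37) / (150 - j417.7) = -0.09177 - j0.0398 A.
Step 6 — Convert to polar: |I| = 0.1 A, ∠I = -156.6°.

I = 0.1∠-156.6° A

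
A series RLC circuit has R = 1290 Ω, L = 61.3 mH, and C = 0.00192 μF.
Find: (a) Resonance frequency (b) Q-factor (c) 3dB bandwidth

Step 1 — Resonance: ω₀ = 1/√(LC) = 1/√(0.0613·1.92e-09) = 9.218e+04 rad/s.
Step 2 — f₀ = ω₀/(2π) = 1.467e+04 Hz.
Step 3 — Series Q: Q = ω₀L/R = 9.218e+04·0.0613/1290 = 4.38.
Step 4 — Bandwidth: Δω = ω₀/Q = 2.104e+04 rad/s; BW = Δω/(2π) = 3349 Hz.

(a) f₀ = 1.467e+04 Hz  (b) Q = 4.38  (c) BW = 3349 Hz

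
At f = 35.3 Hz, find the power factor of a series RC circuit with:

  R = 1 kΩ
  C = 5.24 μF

Step 1 — Angular frequency: ω = 2π·f = 2π·35.3 = 221.8 rad/s.
Step 2 — Component impedances:
  R: Z = R = 1000 Ω
  C: Z = 1/(jωC) = -j/(ω·C) = 0 - j860.4 Ω
Step 3 — Series combination: Z_total = R + C = 1000 - j860.4 Ω = 1319∠-40.7° Ω.
Step 4 — Power factor: PF = cos(φ) = Re(Z)/|Z| = 1000/1319.2 = 0.758.
Step 5 — Type: Im(Z) = -860.4 ⇒ leading (phase φ = -40.7°).

PF = 0.758 (leading, φ = -40.7°)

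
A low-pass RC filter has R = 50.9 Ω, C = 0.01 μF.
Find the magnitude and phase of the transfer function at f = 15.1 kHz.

Step 1 — Angular frequency: ω = 2π·1.51e+04 = 9.488e+04 rad/s.
Step 2 — Transfer function: H(jω) = 1/(1 + jωRC).
Step 3 — Denominator: 1 + jωRC = 1 + j·9.488e+04·50.9·1e-08 = 1 + j0.04829.
Step 4 — H = 0.9977 - j0.04818.
Step 5 — Magnitude: |H| = 0.9988 (-0.0 dB); phase: φ = -2.8°.

|H| = 0.9988 (-0.0 dB), φ = -2.8°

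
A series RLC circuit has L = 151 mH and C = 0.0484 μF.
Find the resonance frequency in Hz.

Step 1 — Resonance condition Im(Z)=0 gives ω₀ = 1/√(LC).
Step 2 — ω₀ = 1/√(0.151·4.84e-08) = 1.17e+04 rad/s.
Step 3 — f₀ = ω₀/(2π) = 1862 Hz.

f₀ = 1862 Hz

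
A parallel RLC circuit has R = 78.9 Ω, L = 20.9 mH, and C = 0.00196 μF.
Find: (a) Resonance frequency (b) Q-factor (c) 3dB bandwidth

Step 1 — Resonance: ω₀ = 1/√(LC) = 1/√(0.0209·1.96e-09) = 1.562e+05 rad/s.
Step 2 — f₀ = ω₀/(2π) = 2.487e+04 Hz.
Step 3 — Parallel Q: Q = R/(ω₀L) = 78.9/(1.562e+05·0.0209) = 0.02416.
Step 4 — Bandwidth: Δω = ω₀/Q = 6.466e+06 rad/s; BW = Δω/(2π) = 1.029e+06 Hz.

(a) f₀ = 2.487e+04 Hz  (b) Q = 0.02416  (c) BW = 1.029e+06 Hz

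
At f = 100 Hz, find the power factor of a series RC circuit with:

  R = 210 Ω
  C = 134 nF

Step 1 — Angular frequency: ω = 2π·f = 2π·100 = 628.3 rad/s.
Step 2 — Component impedances:
  R: Z = R = 210 Ω
  C: Z = 1/(jωC) = -j/(ω·C) = 0 - j1.188e+04 Ω
Step 3 — Series combination: Z_total = R + C = 210 - j1.188e+04 Ω = 1.188e+04∠-89.0° Ω.
Step 4 — Power factor: PF = cos(φ) = Re(Z)/|Z| = 210/1.188e+04 = 0.01768.
Step 5 — Type: Im(Z) = -1.188e+04 ⇒ leading (phase φ = -89.0°).

PF = 0.01768 (leading, φ = -89.0°)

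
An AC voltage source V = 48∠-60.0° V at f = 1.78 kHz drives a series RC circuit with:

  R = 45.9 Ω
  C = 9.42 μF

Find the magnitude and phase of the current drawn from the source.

Step 1 — Angular frequency: ω = 2π·f = 2π·1780 = 1.118e+04 rad/s.
Step 2 — Component impedances:
  R: Z = R = 45.9 Ω
  C: Z = 1/(jωC) = -j/(ω·C) = 0 - j9.492 Ω
Step 3 — Series combination: Z_total = R + C = 45.9 - j9.492 Ω = 46.87∠-11.7° Ω.
Step 4 — Source phasor: V = 48∠-60.0° V = 24 - j41.57 V.
Step 5 — Ohm's law: I = V / Z_total = (24 - j41.57) / (45.9 - j9.492) = 0.681 - j0.7648 A.
Step 6 — Convert to polar: |I| = 1.024 A, ∠I = -48.3°.

I = 1.024∠-48.3° A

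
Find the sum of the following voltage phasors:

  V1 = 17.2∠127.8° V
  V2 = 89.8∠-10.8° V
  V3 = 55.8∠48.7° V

Step 1 — Convert each phasor to rectangular form:
  V1 = 17.2·(cos(127.8°) + j·sin(127.8°)) = -10.54 + j13.59 V
  V2 = 89.8·(cos(-10.8°) + j·sin(-10.8°)) = 88.21 - j16.83 V
  V3 = 55.8·(cos(48.7°) + j·sin(48.7°)) = 36.83 + j41.92 V
Step 2 — Sum components: V_total = 114.5 + j38.68 V.
Step 3 — Convert to polar: |V_total| = 120.9 V, ∠V_total = 18.7°.

V_total = 120.9∠18.7° V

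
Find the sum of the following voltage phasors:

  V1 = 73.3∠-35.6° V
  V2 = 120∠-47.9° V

Step 1 — Convert each phasor to rectangular form:
  V1 = 73.3·(cos(-35.6°) + j·sin(-35.6°)) = 59.6 - j42.67 V
  V2 = 120·(cos(-47.9°) + j·sin(-47.9°)) = 80.45 - j89.04 V
Step 2 — Sum components: V_total = 140.1 - j131.7 V.
Step 3 — Convert to polar: |V_total| = 192.3 V, ∠V_total = -43.2°.

V_total = 192.3∠-43.2° V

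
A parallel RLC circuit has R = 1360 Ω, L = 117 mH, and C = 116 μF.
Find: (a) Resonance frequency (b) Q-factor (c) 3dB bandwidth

Step 1 — Resonance: ω₀ = 1/√(LC) = 1/√(0.117·0.000116) = 271.4 rad/s.
Step 2 — f₀ = ω₀/(2π) = 43.2 Hz.
Step 3 — Parallel Q: Q = R/(ω₀L) = 1360/(271.4·0.117) = 42.82.
Step 4 — Bandwidth: Δω = ω₀/Q = 6.339 rad/s; BW = Δω/(2π) = 1.009 Hz.

(a) f₀ = 43.2 Hz  (b) Q = 42.82  (c) BW = 1.009 Hz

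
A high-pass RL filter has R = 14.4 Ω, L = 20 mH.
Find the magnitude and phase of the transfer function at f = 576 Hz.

Step 1 — Angular frequency: ω = 2π·576 = 3619 rad/s.
Step 2 — Transfer function: H(jω) = jωL/(R + jωL).
Step 3 — Numerator jωL = j·72.38; denominator R + jωL = 14.4 + j72.38.
Step 4 — H = 0.9619 + j0.1914.
Step 5 — Magnitude: |H| = 0.9808 (-0.2 dB); phase: φ = 11.3°.

|H| = 0.9808 (-0.2 dB), φ = 11.3°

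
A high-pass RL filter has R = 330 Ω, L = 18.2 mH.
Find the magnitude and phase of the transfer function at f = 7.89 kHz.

Step 1 — Angular frequency: ω = 2π·7890 = 4.957e+04 rad/s.
Step 2 — Transfer function: H(jω) = jωL/(R + jωL).
Step 3 — Numerator jωL = j·902.3; denominator R + jωL = 330 + j902.3.
Step 4 — H = 0.882 + j0.3226.
Step 5 — Magnitude: |H| = 0.9392 (-0.5 dB); phase: φ = 20.1°.

|H| = 0.9392 (-0.5 dB), φ = 20.1°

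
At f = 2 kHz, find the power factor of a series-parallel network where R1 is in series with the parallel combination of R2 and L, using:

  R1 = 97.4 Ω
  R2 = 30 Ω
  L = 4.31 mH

Step 1 — Angular frequency: ω = 2π·f = 2π·2000 = 1.257e+04 rad/s.
Step 2 — Component impedances:
  R1: Z = R = 97.4 Ω
  R2: Z = R = 30 Ω
  L: Z = jωL = j·1.257e+04·0.00431 = 0 + j54.16 Ω
Step 3 — Parallel branch: R2 || L = 1/(1/R2 + 1/L) = 22.96 + j12.72 Ω.
Step 4 — Series with R1: Z_total = R1 + (R2 || L) = 120.4 + j12.72 Ω = 121∠6.0° Ω.
Step 5 — Power factor: PF = cos(φ) = Re(Z)/|Z| = 120.36/121.03 = 0.9945.
Step 6 — Type: Im(Z) = 12.72 ⇒ lagging (phase φ = 6.0°).

PF = 0.9945 (lagging, φ = 6.0°)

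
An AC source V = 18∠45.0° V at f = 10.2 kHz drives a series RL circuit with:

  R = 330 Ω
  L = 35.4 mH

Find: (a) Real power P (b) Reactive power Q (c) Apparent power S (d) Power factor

Step 1 — Angular frequency: ω = 2π·f = 2π·1.02e+04 = 6.409e+04 rad/s.
Step 2 — Component impedances:
  R: Z = R = 330 Ω
  L: Z = jωL = j·6.409e+04·0.0354 = 0 + j2269 Ω
Step 3 — Series combination: Z_total = R + L = 330 + j2269 Ω = 2293∠81.7° Ω.
Step 4 — Source phasor: V = 18∠45.0° V = 12.73 + j12.73 V.
Step 5 — Current: I = V / Z = 0.006293 - j0.004695 A = 0.007851∠-36.7° A.
Step 6 — Complex power: S = V·I* = 0.02034 + j0.1399 VA.
Step 7 — Real power: P = Re(S) = 0.02034 W.
Step 8 — Reactive power: Q = Im(S) = 0.1399 VAR.
Step 9 — Apparent power: |S| = 0.1413 VA.
Step 10 — Power factor: PF = P/|S| = 0.1439 (lagging).

(a) P = 0.02034 W  (b) Q = 0.1399 VAR  (c) S = 0.1413 VA  (d) PF = 0.1439 (lagging)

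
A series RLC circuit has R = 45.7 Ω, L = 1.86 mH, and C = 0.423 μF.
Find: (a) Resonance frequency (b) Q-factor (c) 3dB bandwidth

Step 1 — Resonance condition Im(Z)=0 gives ω₀ = 1/√(LC).
Step 2 — ω₀ = 1/√(0.00186·4.23e-07) = 3.565e+04 rad/s.
Step 3 — f₀ = ω₀/(2π) = 5674 Hz.
Step 4 — Series Q: Q = ω₀L/R = 3.565e+04·0.00186/45.7 = 1.451.
Step 5 — 3dB bandwidth: Δω = ω₀/Q = 2.457e+04 rad/s; BW = Δω/(2π) = 3910 Hz.

(a) f₀ = 5674 Hz  (b) Q = 1.451  (c) BW = 3910 Hz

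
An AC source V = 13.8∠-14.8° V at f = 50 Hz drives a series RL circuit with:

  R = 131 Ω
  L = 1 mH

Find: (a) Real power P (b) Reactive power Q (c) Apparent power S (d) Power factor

Step 1 — Angular frequency: ω = 2π·f = 2π·50 = 314.2 rad/s.
Step 2 — Component impedances:
  R: Z = R = 131 Ω
  L: Z = jωL = j·314.2·0.001 = 0 + j0.3142 Ω
Step 3 — Series combination: Z_total = R + L = 131 + j0.3142 Ω = 131∠0.1° Ω.
Step 4 — Source phasor: V = 13.8∠-14.8° V = 13.34 - j3.525 V.
Step 5 — Current: I = V / Z = 0.1018 - j0.02715 A = 0.1053∠-14.9° A.
Step 6 — Complex power: S = V·I* = 1.454 + j0.003486 VA.
Step 7 — Real power: P = Re(S) = 1.454 W.
Step 8 — Reactive power: Q = Im(S) = 0.003486 VAR.
Step 9 — Apparent power: |S| = 1.454 VA.
Step 10 — Power factor: PF = P/|S| = 1 (lagging).

(a) P = 1.454 W  (b) Q = 0.003486 VAR  (c) S = 1.454 VA  (d) PF = 1 (lagging)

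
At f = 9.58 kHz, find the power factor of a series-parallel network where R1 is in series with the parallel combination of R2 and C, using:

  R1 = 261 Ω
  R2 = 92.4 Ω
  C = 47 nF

Step 1 — Angular frequency: ω = 2π·f = 2π·9580 = 6.019e+04 rad/s.
Step 2 — Component impedances:
  R1: Z = R = 261 Ω
  R2: Z = R = 92.4 Ω
  C: Z = 1/(jωC) = -j/(ω·C) = 0 - j353.5 Ω
Step 3 — Parallel branch: R2 || C = 1/(1/R2 + 1/C) = 86.49 - j22.61 Ω.
Step 4 — Series with R1: Z_total = R1 + (R2 || C) = 347.5 - j22.61 Ω = 348.2∠-3.7° Ω.
Step 5 — Power factor: PF = cos(φ) = Re(Z)/|Z| = 347.49/348.22 = 0.9979.
Step 6 — Type: Im(Z) = -22.61 ⇒ leading (phase φ = -3.7°).

PF = 0.9979 (leading, φ = -3.7°)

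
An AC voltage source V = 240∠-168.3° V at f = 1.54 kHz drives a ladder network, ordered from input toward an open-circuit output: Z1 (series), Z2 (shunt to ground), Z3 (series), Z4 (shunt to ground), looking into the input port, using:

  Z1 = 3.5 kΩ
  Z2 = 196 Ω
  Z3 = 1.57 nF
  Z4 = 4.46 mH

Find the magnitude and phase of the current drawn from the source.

Step 1 — Angular frequency: ω = 2π·f = 2π·1540 = 9676 rad/s.
Step 2 — Component impedances:
  Z1: Z = R = 3500 Ω
  Z2: Z = R = 196 Ω
  Z3: Z = 1/(jωC) = -j/(ω·C) = 0 - j6.583e+04 Ω
  Z4: Z = jωL = j·9676·0.00446 = 0 + j43.16 Ω
Step 3 — Ladder network (open output): work backward from the far end, alternating series and parallel combinations. Z_in = 3696 - j0.584 Ω = 3696∠-0.0° Ω.
Step 4 — Source phasor: V = 240∠-168.3° V = -235 - j48.67 V.
Step 5 — Ohm's law: I = V / Z_total = (-235 - j48.67) / (3696 - j0.584) = -0.06358 - j0.01318 A.
Step 6 — Convert to polar: |I| = 0.06494 A, ∠I = -168.3°.

I = 0.06494∠-168.3° A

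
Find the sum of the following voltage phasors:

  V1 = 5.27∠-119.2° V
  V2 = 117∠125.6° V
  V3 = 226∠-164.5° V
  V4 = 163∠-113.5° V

Step 1 — Convert each phasor to rectangular form:
  V1 = 5.27·(cos(-119.2°) + j·sin(-119.2°)) = -2.571 - j4.6 V
  V2 = 117·(cos(125.6°) + j·sin(125.6°)) = -68.11 + j95.13 V
  V3 = 226·(cos(-164.5°) + j·sin(-164.5°)) = -217.8 - j60.4 V
  V4 = 163·(cos(-113.5°) + j·sin(-113.5°)) = -65 - j149.5 V
Step 2 — Sum components: V_total = -353.5 - j119.3 V.
Step 3 — Convert to polar: |V_total| = 373.1 V, ∠V_total = -161.3°.

V_total = 373.1∠-161.3° V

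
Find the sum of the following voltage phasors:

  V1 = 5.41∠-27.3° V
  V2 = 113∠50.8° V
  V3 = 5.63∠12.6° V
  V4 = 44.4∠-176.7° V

Step 1 — Convert each phasor to rectangular form:
  V1 = 5.41·(cos(-27.3°) + j·sin(-27.3°)) = 4.807 - j2.481 V
  V2 = 113·(cos(50.8°) + j·sin(50.8°)) = 71.42 + j87.57 V
  V3 = 5.63·(cos(12.6°) + j·sin(12.6°)) = 5.494 + j1.228 V
  V4 = 44.4·(cos(-176.7°) + j·sin(-176.7°)) = -44.33 - j2.556 V
Step 2 — Sum components: V_total = 37.39 + j83.76 V.
Step 3 — Convert to polar: |V_total| = 91.73 V, ∠V_total = 65.9°.

V_total = 91.73∠65.9° V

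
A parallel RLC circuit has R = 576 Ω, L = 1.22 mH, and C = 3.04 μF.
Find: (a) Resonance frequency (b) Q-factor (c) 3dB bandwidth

Step 1 — Resonance: ω₀ = 1/√(LC) = 1/√(0.00122·3.04e-06) = 1.642e+04 rad/s.
Step 2 — f₀ = ω₀/(2π) = 2613 Hz.
Step 3 — Parallel Q: Q = R/(ω₀L) = 576/(1.642e+04·0.00122) = 28.75.
Step 4 — Bandwidth: Δω = ω₀/Q = 571.1 rad/s; BW = Δω/(2π) = 90.89 Hz.

(a) f₀ = 2613 Hz  (b) Q = 28.75  (c) BW = 90.89 Hz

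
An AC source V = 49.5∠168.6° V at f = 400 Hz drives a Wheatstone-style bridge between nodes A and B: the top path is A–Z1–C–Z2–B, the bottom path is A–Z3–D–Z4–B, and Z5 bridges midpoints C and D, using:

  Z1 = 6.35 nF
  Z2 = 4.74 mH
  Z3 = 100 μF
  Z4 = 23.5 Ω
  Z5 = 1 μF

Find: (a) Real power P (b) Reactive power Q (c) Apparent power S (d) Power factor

Step 1 — Angular frequency: ω = 2π·f = 2π·400 = 2513 rad/s.
Step 2 — Component impedances:
  Z1: Z = 1/(jωC) = -j/(ω·C) = 0 - j6.266e+04 Ω
  Z2: Z = jωL = j·2513·0.00474 = 0 + j11.91 Ω
  Z3: Z = 1/(jωC) = -j/(ω·C) = 0 - j3.979 Ω
  Z4: Z = R = 23.5 Ω
  Z5: Z = 1/(jωC) = -j/(ω·C) = 0 - j397.9 Ω
Step 3 — Bridge requires nodal analysis (the Z5 bridge couples midpoints C and D, so the two paths cannot be reduced to a simple series/parallel combination). Setting node B to ground and injecting 1 A at node A, the 3-node admittance system at A, C, D solves to V_A = Z_AB = 23.41 - j5.413 Ω = 24.03∠-13.0° Ω.
Step 4 — Source phasor: V = 49.5∠168.6° V = -48.52 + j9.784 V.
Step 5 — Current: I = V / Z = -2.059 - j0.05826 A = 2.06∠-178.4° A.
Step 6 — Complex power: S = V·I* = 99.36 - j22.98 VA.
Step 7 — Real power: P = Re(S) = 99.36 W.
Step 8 — Reactive power: Q = Im(S) = -22.98 VAR.
Step 9 — Apparent power: |S| = 102 VA.
Step 10 — Power factor: PF = P/|S| = 0.9743 (leading).

(a) P = 99.36 W  (b) Q = -22.98 VAR  (c) S = 102 VA  (d) PF = 0.9743 (leading)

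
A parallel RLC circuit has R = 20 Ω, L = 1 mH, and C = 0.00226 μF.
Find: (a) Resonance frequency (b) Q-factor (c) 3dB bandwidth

Step 1 — Resonance: ω₀ = 1/√(LC) = 1/√(0.001·2.26e-09) = 6.652e+05 rad/s.
Step 2 — f₀ = ω₀/(2π) = 1.059e+05 Hz.
Step 3 — Parallel Q: Q = R/(ω₀L) = 20/(6.652e+05·0.001) = 0.03007.
Step 4 — Bandwidth: Δω = ω₀/Q = 2.212e+07 rad/s; BW = Δω/(2π) = 3.521e+06 Hz.

(a) f₀ = 1.059e+05 Hz  (b) Q = 0.03007  (c) BW = 3.521e+06 Hz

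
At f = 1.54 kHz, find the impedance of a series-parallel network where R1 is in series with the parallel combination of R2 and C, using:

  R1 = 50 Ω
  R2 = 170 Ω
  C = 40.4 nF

Step 1 — Angular frequency: ω = 2π·f = 2π·1540 = 9676 rad/s.
Step 2 — Component impedances:
  R1: Z = R = 50 Ω
  R2: Z = R = 170 Ω
  C: Z = 1/(jωC) = -j/(ω·C) = 0 - j2558 Ω
Step 3 — Parallel branch: R2 || C = 1/(1/R2 + 1/C) = 169.3 - j11.25 Ω.
Step 4 — Series with R1: Z_total = R1 + (R2 || C) = 219.3 - j11.25 Ω = 219.5∠-2.9° Ω.

Z = 219.3 - j11.25 Ω = 219.5∠-2.9° Ω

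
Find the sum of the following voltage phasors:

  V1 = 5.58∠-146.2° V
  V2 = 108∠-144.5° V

Step 1 — Convert each phasor to rectangular form:
  V1 = 5.58·(cos(-146.2°) + j·sin(-146.2°)) = -4.637 - j3.104 V
  V2 = 108·(cos(-144.5°) + j·sin(-144.5°)) = -87.92 - j62.72 V
Step 2 — Sum components: V_total = -92.56 - j65.82 V.
Step 3 — Convert to polar: |V_total| = 113.6 V, ∠V_total = -144.6°.

V_total = 113.6∠-144.6° V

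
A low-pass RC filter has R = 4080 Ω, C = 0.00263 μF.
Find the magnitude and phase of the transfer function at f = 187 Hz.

Step 1 — Angular frequency: ω = 2π·187 = 1175 rad/s.
Step 2 — Transfer function: H(jω) = 1/(1 + jωRC).
Step 3 — Denominator: 1 + jωRC = 1 + j·1175·4080·2.63e-09 = 1 + j0.01261.
Step 4 — H = 0.9998 - j0.01261.
Step 5 — Magnitude: |H| = 0.9999 (-0.0 dB); phase: φ = -0.7°.

|H| = 0.9999 (-0.0 dB), φ = -0.7°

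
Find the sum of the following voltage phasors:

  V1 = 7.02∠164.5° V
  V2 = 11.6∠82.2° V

Step 1 — Convert each phasor to rectangular form:
  V1 = 7.02·(cos(164.5°) + j·sin(164.5°)) = -6.765 + j1.876 V
  V2 = 11.6·(cos(82.2°) + j·sin(82.2°)) = 1.574 + j11.49 V
Step 2 — Sum components: V_total = -5.19 + j13.37 V.
Step 3 — Convert to polar: |V_total| = 14.34 V, ∠V_total = 111.2°.

V_total = 14.34∠111.2° V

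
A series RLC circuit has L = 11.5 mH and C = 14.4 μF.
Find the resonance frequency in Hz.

Step 1 — Resonance condition Im(Z)=0 gives ω₀ = 1/√(LC).
Step 2 — ω₀ = 1/√(0.0115·1.44e-05) = 2457 rad/s.
Step 3 — f₀ = ω₀/(2π) = 391.1 Hz.

f₀ = 391.1 Hz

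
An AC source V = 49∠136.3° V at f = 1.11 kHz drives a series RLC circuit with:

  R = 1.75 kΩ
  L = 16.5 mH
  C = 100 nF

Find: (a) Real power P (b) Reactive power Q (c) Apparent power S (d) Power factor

Step 1 — Angular frequency: ω = 2π·f = 2π·1110 = 6974 rad/s.
Step 2 — Component impedances:
  R: Z = R = 1750 Ω
  L: Z = jωL = j·6974·0.0165 = 0 + j115.1 Ω
  C: Z = 1/(jωC) = -j/(ω·C) = 0 - j1434 Ω
Step 3 — Series combination: Z_total = R + L + C = 1750 - j1319 Ω = 2191∠-37.0° Ω.
Step 4 — Source phasor: V = 49∠136.3° V = -35.43 + j33.85 V.
Step 5 — Current: I = V / Z = -0.02221 + j0.002609 A = 0.02236∠173.3° A.
Step 6 — Complex power: S = V·I* = 0.8751 - j0.6594 VA.
Step 7 — Real power: P = Re(S) = 0.8751 W.
Step 8 — Reactive power: Q = Im(S) = -0.6594 VAR.
Step 9 — Apparent power: |S| = 1.096 VA.
Step 10 — Power factor: PF = P/|S| = 0.7986 (leading).

(a) P = 0.8751 W  (b) Q = -0.6594 VAR  (c) S = 1.096 VA  (d) PF = 0.7986 (leading)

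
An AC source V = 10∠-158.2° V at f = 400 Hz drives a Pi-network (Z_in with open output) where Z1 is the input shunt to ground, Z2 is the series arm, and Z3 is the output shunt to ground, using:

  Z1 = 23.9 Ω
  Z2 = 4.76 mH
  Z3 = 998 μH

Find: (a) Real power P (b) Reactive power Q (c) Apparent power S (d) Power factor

Step 1 — Angular frequency: ω = 2π·f = 2π·400 = 2513 rad/s.
Step 2 — Component impedances:
  Z1: Z = R = 23.9 Ω
  Z2: Z = jωL = j·2513·0.00476 = 0 + j11.96 Ω
  Z3: Z = jωL = j·2513·0.000998 = 0 + j2.508 Ω
Step 3 — With open output, the series arm Z2 and the output shunt Z3 appear in series to ground: Z2 + Z3 = 0 + j14.47 Ω.
Step 4 — Parallel with input shunt Z1: Z_in = Z1 || (Z2 + Z3) = 6.412 + j10.59 Ω = 12.38∠58.8° Ω.
Step 5 — Source phasor: V = 10∠-158.2° V = -9.285 - j3.714 V.
Step 6 — Current: I = V / Z = -0.6451 + j0.4862 A = 0.8078∠143.0° A.
Step 7 — Complex power: S = V·I* = 4.184 + j6.91 VA.
Step 8 — Real power: P = Re(S) = 4.184 W.
Step 9 — Reactive power: Q = Im(S) = 6.91 VAR.
Step 10 — Apparent power: |S| = 8.078 VA.
Step 11 — Power factor: PF = P/|S| = 0.518 (lagging).

(a) P = 4.184 W  (b) Q = 6.91 VAR  (c) S = 8.078 VA  (d) PF = 0.518 (lagging)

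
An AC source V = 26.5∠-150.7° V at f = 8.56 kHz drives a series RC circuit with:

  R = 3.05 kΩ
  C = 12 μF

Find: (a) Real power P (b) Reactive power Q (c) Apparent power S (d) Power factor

Step 1 — Angular frequency: ω = 2π·f = 2π·8560 = 5.378e+04 rad/s.
Step 2 — Component impedances:
  R: Z = R = 3050 Ω
  C: Z = 1/(jωC) = -j/(ω·C) = 0 - j1.549 Ω
Step 3 — Series combination: Z_total = R + C = 3050 - j1.549 Ω = 3050∠-0.0° Ω.
Step 4 — Source phasor: V = 26.5∠-150.7° V = -23.11 - j12.97 V.
Step 5 — Current: I = V / Z = -0.007575 - j0.004256 A = 0.008689∠-150.7° A.
Step 6 — Complex power: S = V·I* = 0.2302 - j0.000117 VA.
Step 7 — Real power: P = Re(S) = 0.2302 W.
Step 8 — Reactive power: Q = Im(S) = -0.000117 VAR.
Step 9 — Apparent power: |S| = 0.2302 VA.
Step 10 — Power factor: PF = P/|S| = 1 (leading).

(a) P = 0.2302 W  (b) Q = -0.000117 VAR  (c) S = 0.2302 VA  (d) PF = 1 (leading)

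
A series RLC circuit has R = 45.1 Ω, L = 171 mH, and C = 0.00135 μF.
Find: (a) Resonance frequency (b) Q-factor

Step 1 — Resonance condition Im(Z)=0 gives ω₀ = 1/√(LC).
Step 2 — ω₀ = 1/√(0.171·1.35e-09) = 6.582e+04 rad/s.
Step 3 — f₀ = ω₀/(2π) = 1.048e+04 Hz.
Step 4 — Series Q: Q = ω₀L/R = 6.582e+04·0.171/45.1 = 249.5.

(a) f₀ = 1.048e+04 Hz  (b) Q = 249.5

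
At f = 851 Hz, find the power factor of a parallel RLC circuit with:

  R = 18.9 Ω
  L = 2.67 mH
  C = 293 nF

Step 1 — Angular frequency: ω = 2π·f = 2π·851 = 5347 rad/s.
Step 2 — Component impedances:
  R: Z = R = 18.9 Ω
  L: Z = jωL = j·5347·0.00267 = 0 + j14.28 Ω
  C: Z = 1/(jωC) = -j/(ω·C) = 0 - j638.3 Ω
Step 3 — Parallel combination: 1/Z_total = 1/R + 1/L + 1/C; Z_total = 7.065 + j9.144 Ω = 11.56∠52.3° Ω.
Step 4 — Power factor: PF = cos(φ) = Re(Z)/|Z| = 7.0652/11.556 = 0.6114.
Step 5 — Type: Im(Z) = 9.144 ⇒ lagging (phase φ = 52.3°).

PF = 0.6114 (lagging, φ = 52.3°)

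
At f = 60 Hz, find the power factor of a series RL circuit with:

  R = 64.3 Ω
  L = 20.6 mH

Step 1 — Angular frequency: ω = 2π·f = 2π·60 = 377 rad/s.
Step 2 — Component impedances:
  R: Z = R = 64.3 Ω
  L: Z = jωL = j·377·0.0206 = 0 + j7.766 Ω
Step 3 — Series combination: Z_total = R + L = 64.3 + j7.766 Ω = 64.77∠6.9° Ω.
Step 4 — Power factor: PF = cos(φ) = Re(Z)/|Z| = 64.3/64.767 = 0.9928.
Step 5 — Type: Im(Z) = 7.766 ⇒ lagging (phase φ = 6.9°).

PF = 0.9928 (lagging, φ = 6.9°)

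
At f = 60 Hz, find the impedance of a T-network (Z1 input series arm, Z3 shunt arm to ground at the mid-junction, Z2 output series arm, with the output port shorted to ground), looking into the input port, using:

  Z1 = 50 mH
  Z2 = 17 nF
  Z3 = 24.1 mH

Step 1 — Angular frequency: ω = 2π·f = 2π·60 = 377 rad/s.
Step 2 — Component impedances:
  Z1: Z = jωL = j·377·0.05 = 0 + j18.85 Ω
  Z2: Z = 1/(jωC) = -j/(ω·C) = 0 - j1.56e+05 Ω
  Z3: Z = jωL = j·377·0.0241 = 0 + j9.085 Ω
Step 3 — With the output port shorted to ground, the output series arm Z2 runs from the junction to ground; the shunt arm Z3 also runs from the junction to ground. They appear in parallel: Z3 || Z2 = 0 + j9.086 Ω.
Step 4 — Series with input arm Z1: Z_in = Z1 + (Z3 || Z2) = 0 + j27.94 Ω = 27.94∠90.0° Ω.

Z = 0 + j27.94 Ω = 27.94∠90.0° Ω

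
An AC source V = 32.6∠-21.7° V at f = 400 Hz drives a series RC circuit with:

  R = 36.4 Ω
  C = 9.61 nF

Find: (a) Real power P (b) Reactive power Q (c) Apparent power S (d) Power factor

Step 1 — Angular frequency: ω = 2π·f = 2π·400 = 2513 rad/s.
Step 2 — Component impedances:
  R: Z = R = 36.4 Ω
  C: Z = 1/(jωC) = -j/(ω·C) = 0 - j4.14e+04 Ω
Step 3 — Series combination: Z_total = R + C = 36.4 - j4.14e+04 Ω = 4.14e+04∠-89.9° Ω.
Step 4 — Source phasor: V = 32.6∠-21.7° V = 30.29 - j12.05 V.
Step 5 — Current: I = V / Z = 0.0002918 + j0.0007313 A = 0.0007874∠68.2° A.
Step 6 — Complex power: S = V·I* = 2.257e-05 - j0.02567 VA.
Step 7 — Real power: P = Re(S) = 2.257e-05 W.
Step 8 — Reactive power: Q = Im(S) = -0.02567 VAR.
Step 9 — Apparent power: |S| = 0.02567 VA.
Step 10 — Power factor: PF = P/|S| = 0.0008792 (leading).

(a) P = 2.257e-05 W  (b) Q = -0.02567 VAR  (c) S = 0.02567 VA  (d) PF = 0.0008792 (leading)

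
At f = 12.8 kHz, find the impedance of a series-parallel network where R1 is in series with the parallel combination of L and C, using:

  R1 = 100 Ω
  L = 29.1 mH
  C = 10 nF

Step 1 — Angular frequency: ω = 2π·f = 2π·1.28e+04 = 8.042e+04 rad/s.
Step 2 — Component impedances:
  R1: Z = R = 100 Ω
  L: Z = jωL = j·8.042e+04·0.0291 = 0 + j2340 Ω
  C: Z = 1/(jωC) = -j/(ω·C) = 0 - j1243 Ω
Step 3 — Parallel branch: L || C = 1/(1/L + 1/C) = 0 - j2653 Ω.
Step 4 — Series with R1: Z_total = R1 + (L || C) = 100 - j2653 Ω = 2655∠-87.8° Ω.

Z = 100 - j2653 Ω = 2655∠-87.8° Ω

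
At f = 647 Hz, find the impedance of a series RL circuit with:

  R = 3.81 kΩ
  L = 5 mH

Step 1 — Angular frequency: ω = 2π·f = 2π·647 = 4065 rad/s.
Step 2 — Component impedances:
  R: Z = R = 3810 Ω
  L: Z = jωL = j·4065·0.005 = 0 + j20.33 Ω
Step 3 — Series combination: Z_total = R + L = 3810 + j20.33 Ω = 3810∠0.3° Ω.

Z = 3810 + j20.33 Ω = 3810∠0.3° Ω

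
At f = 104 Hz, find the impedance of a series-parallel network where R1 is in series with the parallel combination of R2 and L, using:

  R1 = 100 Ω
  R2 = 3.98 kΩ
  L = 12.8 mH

Step 1 — Angular frequency: ω = 2π·f = 2π·104 = 653.5 rad/s.
Step 2 — Component impedances:
  R1: Z = R = 100 Ω
  R2: Z = R = 3980 Ω
  L: Z = jωL = j·653.5·0.0128 = 0 + j8.364 Ω
Step 3 — Parallel branch: R2 || L = 1/(1/R2 + 1/L) = 0.01758 + j8.364 Ω.
Step 4 — Series with R1: Z_total = R1 + (R2 || L) = 100 + j8.364 Ω = 100.4∠4.8° Ω.

Z = 100 + j8.364 Ω = 100.4∠4.8° Ω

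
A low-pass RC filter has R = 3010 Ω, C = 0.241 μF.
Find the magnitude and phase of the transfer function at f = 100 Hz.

Step 1 — Angular frequency: ω = 2π·100 = 628.3 rad/s.
Step 2 — Transfer function: H(jω) = 1/(1 + jωRC).
Step 3 — Denominator: 1 + jωRC = 1 + j·628.3·3010·2.41e-07 = 1 + j0.4558.
Step 4 — H = 0.828 - j0.3774.
Step 5 — Magnitude: |H| = 0.9099 (-0.8 dB); phase: φ = -24.5°.

|H| = 0.9099 (-0.8 dB), φ = -24.5°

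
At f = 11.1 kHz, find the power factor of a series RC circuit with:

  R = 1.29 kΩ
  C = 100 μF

Step 1 — Angular frequency: ω = 2π·f = 2π·1.11e+04 = 6.974e+04 rad/s.
Step 2 — Component impedances:
  R: Z = R = 1290 Ω
  C: Z = 1/(jωC) = -j/(ω·C) = 0 - j0.1434 Ω
Step 3 — Series combination: Z_total = R + C = 1290 - j0.1434 Ω = 1290∠-0.0° Ω.
Step 4 — Power factor: PF = cos(φ) = Re(Z)/|Z| = 1290/1290 = 1.
Step 5 — Type: Im(Z) = -0.1434 ⇒ leading (phase φ = -0.0°).

PF = 1 (leading, φ = -0.0°)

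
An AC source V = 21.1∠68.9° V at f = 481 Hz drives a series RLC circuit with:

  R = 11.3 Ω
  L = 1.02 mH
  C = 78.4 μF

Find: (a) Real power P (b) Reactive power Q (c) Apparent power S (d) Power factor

Step 1 — Angular frequency: ω = 2π·f = 2π·481 = 3022 rad/s.
Step 2 — Component impedances:
  R: Z = R = 11.3 Ω
  L: Z = jωL = j·3022·0.00102 = 0 + j3.083 Ω
  C: Z = 1/(jωC) = -j/(ω·C) = 0 - j4.22 Ω
Step 3 — Series combination: Z_total = R + L + C = 11.3 - j1.138 Ω = 11.36∠-5.7° Ω.
Step 4 — Source phasor: V = 21.1∠68.9° V = 7.596 + j19.69 V.
Step 5 — Current: I = V / Z = 0.4918 + j1.792 A = 1.858∠74.6° A.
Step 6 — Complex power: S = V·I* = 39 - j3.927 VA.
Step 7 — Real power: P = Re(S) = 39 W.
Step 8 — Reactive power: Q = Im(S) = -3.927 VAR.
Step 9 — Apparent power: |S| = 39.2 VA.
Step 10 — Power factor: PF = P/|S| = 0.995 (leading).

(a) P = 39 W  (b) Q = -3.927 VAR  (c) S = 39.2 VA  (d) PF = 0.995 (leading)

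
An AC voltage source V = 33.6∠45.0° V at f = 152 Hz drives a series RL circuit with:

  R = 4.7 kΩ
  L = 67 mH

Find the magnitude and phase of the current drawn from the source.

Step 1 — Angular frequency: ω = 2π·f = 2π·152 = 955 rad/s.
Step 2 — Component impedances:
  R: Z = R = 4700 Ω
  L: Z = jωL = j·955·0.067 = 0 + j63.99 Ω
Step 3 — Series combination: Z_total = R + L = 4700 + j63.99 Ω = 4700∠0.8° Ω.
Step 4 — Source phasor: V = 33.6∠45.0° V = 23.76 + j23.76 V.
Step 5 — Ohm's law: I = V / Z_total = (23.76 + j23.76) / (4700 + j63.99) = 0.005123 + j0.004985 A.
Step 6 — Convert to polar: |I| = 0.007148 A, ∠I = 44.2°.

I = 0.007148∠44.2° A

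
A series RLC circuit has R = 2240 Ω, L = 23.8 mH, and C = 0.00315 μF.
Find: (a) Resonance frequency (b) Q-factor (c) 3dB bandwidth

Step 1 — Resonance: ω₀ = 1/√(LC) = 1/√(0.0238·3.15e-09) = 1.155e+05 rad/s.
Step 2 — f₀ = ω₀/(2π) = 1.838e+04 Hz.
Step 3 — Series Q: Q = ω₀L/R = 1.155e+05·0.0238/2240 = 1.227.
Step 4 — Bandwidth: Δω = ω₀/Q = 9.412e+04 rad/s; BW = Δω/(2π) = 1.498e+04 Hz.

(a) f₀ = 1.838e+04 Hz  (b) Q = 1.227  (c) BW = 1.498e+04 Hz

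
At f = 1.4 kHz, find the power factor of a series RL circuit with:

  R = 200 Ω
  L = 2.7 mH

Step 1 — Angular frequency: ω = 2π·f = 2π·1400 = 8796 rad/s.
Step 2 — Component impedances:
  R: Z = R = 200 Ω
  L: Z = jωL = j·8796·0.0027 = 0 + j23.75 Ω
Step 3 — Series combination: Z_total = R + L = 200 + j23.75 Ω = 201.4∠6.8° Ω.
Step 4 — Power factor: PF = cos(φ) = Re(Z)/|Z| = 200/201.4 = 0.993.
Step 5 — Type: Im(Z) = 23.75 ⇒ lagging (phase φ = 6.8°).

PF = 0.993 (lagging, φ = 6.8°)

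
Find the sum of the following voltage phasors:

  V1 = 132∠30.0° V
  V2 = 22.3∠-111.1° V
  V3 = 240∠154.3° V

Step 1 — Convert each phasor to rectangular form:
  V1 = 132·(cos(30.0°) + j·sin(30.0°)) = 114.3 + j66 V
  V2 = 22.3·(cos(-111.1°) + j·sin(-111.1°)) = -8.028 - j20.8 V
  V3 = 240·(cos(154.3°) + j·sin(154.3°)) = -216.3 + j104.1 V
Step 2 — Sum components: V_total = -110 + j149.3 V.
Step 3 — Convert to polar: |V_total| = 185.4 V, ∠V_total = 126.4°.

V_total = 185.4∠126.4° V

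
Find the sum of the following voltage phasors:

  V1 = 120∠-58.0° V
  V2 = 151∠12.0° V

Step 1 — Convert each phasor to rectangular form:
  V1 = 120·(cos(-58.0°) + j·sin(-58.0°)) = 63.59 - j101.8 V
  V2 = 151·(cos(12.0°) + j·sin(12.0°)) = 147.7 + j31.39 V
Step 2 — Sum components: V_total = 211.3 - j70.37 V.
Step 3 — Convert to polar: |V_total| = 222.7 V, ∠V_total = -18.4°.

V_total = 222.7∠-18.4° V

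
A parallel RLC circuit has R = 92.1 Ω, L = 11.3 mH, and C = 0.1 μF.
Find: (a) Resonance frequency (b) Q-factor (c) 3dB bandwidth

Step 1 — Resonance: ω₀ = 1/√(LC) = 1/√(0.0113·1e-07) = 2.975e+04 rad/s.
Step 2 — f₀ = ω₀/(2π) = 4735 Hz.
Step 3 — Parallel Q: Q = R/(ω₀L) = 92.1/(2.975e+04·0.0113) = 0.274.
Step 4 — Bandwidth: Δω = ω₀/Q = 1.086e+05 rad/s; BW = Δω/(2π) = 1.728e+04 Hz.

(a) f₀ = 4735 Hz  (b) Q = 0.274  (c) BW = 1.728e+04 Hz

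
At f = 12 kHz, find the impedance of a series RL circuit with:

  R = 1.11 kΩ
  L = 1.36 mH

Step 1 — Angular frequency: ω = 2π·f = 2π·1.2e+04 = 7.54e+04 rad/s.
Step 2 — Component impedances:
  R: Z = R = 1110 Ω
  L: Z = jωL = j·7.54e+04·0.00136 = 0 + j102.5 Ω
Step 3 — Series combination: Z_total = R + L = 1110 + j102.5 Ω = 1115∠5.3° Ω.

Z = 1110 + j102.5 Ω = 1115∠5.3° Ω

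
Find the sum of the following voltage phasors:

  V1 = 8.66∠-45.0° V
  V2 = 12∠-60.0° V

Step 1 — Convert each phasor to rectangular form:
  V1 = 8.66·(cos(-45.0°) + j·sin(-45.0°)) = 6.124 - j6.124 V
  V2 = 12·(cos(-60.0°) + j·sin(-60.0°)) = 6 - j10.39 V
Step 2 — Sum components: V_total = 12.12 - j16.52 V.
Step 3 — Convert to polar: |V_total| = 20.49 V, ∠V_total = -53.7°.

V_total = 20.49∠-53.7° V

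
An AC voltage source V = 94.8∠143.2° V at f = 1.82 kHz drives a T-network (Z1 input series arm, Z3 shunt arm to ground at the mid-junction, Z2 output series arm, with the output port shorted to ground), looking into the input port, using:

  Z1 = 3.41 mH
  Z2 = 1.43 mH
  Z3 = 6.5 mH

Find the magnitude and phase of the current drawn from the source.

Step 1 — Angular frequency: ω = 2π·f = 2π·1820 = 1.144e+04 rad/s.
Step 2 — Component impedances:
  Z1: Z = jωL = j·1.144e+04·0.00341 = 0 + j38.99 Ω
  Z2: Z = jωL = j·1.144e+04·0.00143 = 0 + j16.35 Ω
  Z3: Z = jωL = j·1.144e+04·0.0065 = 0 + j74.33 Ω
Step 3 — With the output port shorted to ground, the output series arm Z2 runs from the junction to ground; the shunt arm Z3 also runs from the junction to ground. They appear in parallel: Z3 || Z2 = 0 + j13.4 Ω.
Step 4 — Series with input arm Z1: Z_in = Z1 + (Z3 || Z2) = 0 + j52.4 Ω = 52.4∠90.0° Ω.
Step 5 — Source phasor: V = 94.8∠143.2° V = -75.91 + j56.79 V.
Step 6 — Ohm's law: I = V / Z_total = (-75.91 + j56.79) / (0 + j52.4) = 1.084 + j1.449 A.
Step 7 — Convert to polar: |I| = 1.809 A, ∠I = 53.2°.

I = 1.809∠53.2° A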